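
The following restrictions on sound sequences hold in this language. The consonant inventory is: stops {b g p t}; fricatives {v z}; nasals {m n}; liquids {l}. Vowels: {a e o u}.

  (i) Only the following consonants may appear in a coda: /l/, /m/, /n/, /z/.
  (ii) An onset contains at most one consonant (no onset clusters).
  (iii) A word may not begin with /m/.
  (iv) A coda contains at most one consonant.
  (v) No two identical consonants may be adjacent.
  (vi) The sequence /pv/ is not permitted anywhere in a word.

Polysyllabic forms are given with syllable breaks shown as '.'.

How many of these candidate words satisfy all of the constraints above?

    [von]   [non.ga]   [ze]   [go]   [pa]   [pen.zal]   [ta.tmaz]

6

[von] — σ1 onset /v/, coda /n/ ok → phonotactically legal
[non.ga] — σ1 onset /n/, coda /n/ ok; σ2 onset /g/, coda /∅/ ok → phonotactically legal
[ze] — σ1 onset /z/, coda /∅/ ok → phonotactically legal
[go] — σ1 onset /g/, coda /∅/ ok → phonotactically legal
[pa] — σ1 onset /p/, coda /∅/ ok → phonotactically legal
[pen.zal] — σ1 onset /p/, coda /n/ ok; σ2 onset /z/, coda /l/ ok → phonotactically legal
[ta.tmaz] — violates constraint (ii): syllable 2 onset /tm/ has 2 consonants (> 1) → phonotactically illegal
Phonotactically legal: [von], [non.ga], [ze], [go], [pa], [pen.zal] → 6.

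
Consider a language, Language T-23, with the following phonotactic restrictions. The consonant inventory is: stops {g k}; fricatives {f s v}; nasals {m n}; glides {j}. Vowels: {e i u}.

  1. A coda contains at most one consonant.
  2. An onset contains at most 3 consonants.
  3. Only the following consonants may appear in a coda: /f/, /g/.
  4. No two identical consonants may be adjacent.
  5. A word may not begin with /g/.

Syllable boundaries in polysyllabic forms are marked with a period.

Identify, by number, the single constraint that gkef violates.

gkef: word begins with /g/.
This is a violation of constraint 5: "A word may not begin with /g/."
The remaining constraints (1, 2, 3, 4) are satisfied.

5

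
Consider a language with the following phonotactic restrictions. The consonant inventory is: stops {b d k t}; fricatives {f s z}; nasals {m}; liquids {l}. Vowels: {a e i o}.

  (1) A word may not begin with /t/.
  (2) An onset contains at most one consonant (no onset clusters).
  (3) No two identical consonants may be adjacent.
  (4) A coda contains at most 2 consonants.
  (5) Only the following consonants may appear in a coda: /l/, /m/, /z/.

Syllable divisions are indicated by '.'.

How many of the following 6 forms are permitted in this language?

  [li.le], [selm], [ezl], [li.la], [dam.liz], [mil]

[li.le] — σ1 onset /l/, coda /∅/ ok; σ2 onset /l/, coda /∅/ ok → permitted
[selm] — σ1 onset /s/, coda /lm/ (2C) ok → permitted
[ezl] — σ1 onset /∅/, coda /zl/ (2C) ok → permitted
[li.la] — σ1 onset /l/, coda /∅/ ok; σ2 onset /l/, coda /∅/ ok → permitted
[dam.liz] — σ1 onset /d/, coda /m/ ok; σ2 onset /l/, coda /z/ ok → permitted
[mil] — σ1 onset /m/, coda /l/ ok → permitted
Permitted: [li.le], [selm], [ezl], [li.la], [dam.liz], [mil] → 6.

6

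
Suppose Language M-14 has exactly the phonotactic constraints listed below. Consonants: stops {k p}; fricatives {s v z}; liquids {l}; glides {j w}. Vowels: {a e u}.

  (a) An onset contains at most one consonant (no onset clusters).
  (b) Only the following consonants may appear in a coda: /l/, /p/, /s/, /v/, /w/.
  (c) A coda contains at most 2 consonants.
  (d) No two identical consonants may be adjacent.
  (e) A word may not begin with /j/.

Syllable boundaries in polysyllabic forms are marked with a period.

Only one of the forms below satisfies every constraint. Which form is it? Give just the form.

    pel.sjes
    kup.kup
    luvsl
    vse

kup.kup

pel.sjes — violates constraint (a): syllable 2 onset /sj/ has 2 consonants (> 1) → phonotactically illegal
kup.kup — σ1 onset /k/, coda /p/ ok; σ2 onset /k/, coda /p/ ok → phonotactically legal
luvsl — violates constraint (c): syllable 1 coda /vsl/ has 3 consonants (> 2) → phonotactically illegal
vse — violates constraint (a): syllable 1 onset /vs/ has 2 consonants (> 1) → phonotactically illegal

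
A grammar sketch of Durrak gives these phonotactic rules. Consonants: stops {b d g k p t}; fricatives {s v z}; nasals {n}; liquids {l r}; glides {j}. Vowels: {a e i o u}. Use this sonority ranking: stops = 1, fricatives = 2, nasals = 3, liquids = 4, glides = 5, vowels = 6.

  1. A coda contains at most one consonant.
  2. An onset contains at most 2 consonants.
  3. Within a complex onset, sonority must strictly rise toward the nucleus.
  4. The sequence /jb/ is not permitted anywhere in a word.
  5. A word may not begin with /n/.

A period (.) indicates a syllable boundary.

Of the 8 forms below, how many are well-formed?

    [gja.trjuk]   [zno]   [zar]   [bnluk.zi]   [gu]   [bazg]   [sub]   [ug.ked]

[gja.trjuk] — violates constraint 2: syllable 2 onset /trj/ has 3 consonants (> 2) → ill-formed
[zno] — σ1 onset /zn/ (2→3 rises), coda /∅/ ok → well-formed
[zar] — σ1 onset /z/, coda /r/ ok → well-formed
[bnluk.zi] — violates constraint 2: syllable 1 onset /bnl/ has 3 consonants (> 2) → ill-formed
[gu] — σ1 onset /g/, coda /∅/ ok → well-formed
[bazg] — violates constraint 1: syllable 1 coda /zg/ has 2 consonants (> 1) → ill-formed
[sub] — σ1 onset /s/, coda /b/ ok → well-formed
[ug.ked] — σ1 onset /∅/, coda /g/ ok; σ2 onset /k/, coda /d/ ok → well-formed
Well-formed: [zno], [zar], [gu], [sub], [ug.ked] → 5.

5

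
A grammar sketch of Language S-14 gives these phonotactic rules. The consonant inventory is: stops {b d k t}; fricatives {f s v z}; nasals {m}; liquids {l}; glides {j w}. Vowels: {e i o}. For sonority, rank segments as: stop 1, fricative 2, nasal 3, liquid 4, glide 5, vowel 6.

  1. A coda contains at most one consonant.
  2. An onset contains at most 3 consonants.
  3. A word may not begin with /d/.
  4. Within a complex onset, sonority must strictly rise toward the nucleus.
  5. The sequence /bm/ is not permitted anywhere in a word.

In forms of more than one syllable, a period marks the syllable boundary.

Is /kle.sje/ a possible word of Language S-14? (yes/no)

/kle.sje/ — σ1 onset /kl/ (1→4 rises), coda /∅/ ok; σ2 onset /sj/ (2→5 rises), coda /∅/ ok → permitted

yes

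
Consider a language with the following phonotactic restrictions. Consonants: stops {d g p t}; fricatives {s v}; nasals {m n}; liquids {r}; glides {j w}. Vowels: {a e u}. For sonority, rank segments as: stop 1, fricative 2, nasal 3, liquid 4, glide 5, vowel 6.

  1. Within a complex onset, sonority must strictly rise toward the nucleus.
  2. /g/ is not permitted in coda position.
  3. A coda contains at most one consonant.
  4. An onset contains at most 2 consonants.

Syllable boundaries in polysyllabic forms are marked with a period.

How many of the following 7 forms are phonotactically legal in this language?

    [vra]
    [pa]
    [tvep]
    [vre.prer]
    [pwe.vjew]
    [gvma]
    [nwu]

[vra] — σ1 onset /vr/ (2→4 rises), coda /∅/ ok → phonotactically legal
[pa] — σ1 onset /p/, coda /∅/ ok → phonotactically legal
[tvep] — σ1 onset /tv/ (1→2 rises), coda /p/ ok → phonotactically legal
[vre.prer] — σ1 onset /vr/ (2→4 rises), coda /∅/ ok; σ2 onset /pr/ (1→4 rises), coda /r/ ok → phonotactically legal
[pwe.vjew] — σ1 onset /pw/ (1→5 rises), coda /∅/ ok; σ2 onset /vj/ (2→5 rises), coda /w/ ok → phonotactically legal
[gvma] — violates constraint 4: syllable 1 onset /gvm/ has 3 consonants (> 2) → phonotactically illegal
[nwu] — σ1 onset /nw/ (3→5 rises), coda /∅/ ok → phonotactically legal
Phonotactically legal: [vra], [pa], [tvep], [vre.prer], [pwe.vjew], [nwu] → 6.

6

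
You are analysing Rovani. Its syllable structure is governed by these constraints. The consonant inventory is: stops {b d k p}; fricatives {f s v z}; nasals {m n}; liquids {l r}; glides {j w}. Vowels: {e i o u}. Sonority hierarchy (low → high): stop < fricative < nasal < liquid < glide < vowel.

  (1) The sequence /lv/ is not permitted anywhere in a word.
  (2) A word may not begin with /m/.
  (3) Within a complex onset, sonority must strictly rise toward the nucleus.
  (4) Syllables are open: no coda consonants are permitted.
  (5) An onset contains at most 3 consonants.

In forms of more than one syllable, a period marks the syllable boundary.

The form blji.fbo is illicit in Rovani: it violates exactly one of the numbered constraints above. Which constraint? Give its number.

blji.fbo: syllable 2 onset /fb/: /f/ (fricative, 2) → /b/ (stop, 1) does not rise.
This is a violation of constraint 3: "Within a complex onset, sonority must strictly rise toward the nucleus."
The remaining constraints (1, 2, 4, 5) are satisfied.

3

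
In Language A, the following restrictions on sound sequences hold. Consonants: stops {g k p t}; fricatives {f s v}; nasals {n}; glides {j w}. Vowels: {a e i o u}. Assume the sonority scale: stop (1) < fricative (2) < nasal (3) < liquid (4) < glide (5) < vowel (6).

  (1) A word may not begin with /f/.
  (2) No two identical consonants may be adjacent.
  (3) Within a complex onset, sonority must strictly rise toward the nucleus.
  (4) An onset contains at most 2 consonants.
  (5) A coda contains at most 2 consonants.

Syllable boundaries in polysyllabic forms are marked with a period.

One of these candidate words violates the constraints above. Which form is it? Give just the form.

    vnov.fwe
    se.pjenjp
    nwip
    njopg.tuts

vnov.fwe — σ1 onset /vn/ (2→3 rises), coda /v/ ok; σ2 onset /fw/ (2→5 rises), coda /∅/ ok → permitted
se.pjenjp — violates constraint 5: syllable 2 coda /njp/ has 3 consonants (> 2) → not permitted
nwip — σ1 onset /nw/ (3→5 rises), coda /p/ ok → permitted
njopg.tuts — σ1 onset /nj/ (3→5 rises), coda /pg/ (2C) ok; σ2 onset /t/, coda /ts/ (2C) ok → permitted

se.pjenjp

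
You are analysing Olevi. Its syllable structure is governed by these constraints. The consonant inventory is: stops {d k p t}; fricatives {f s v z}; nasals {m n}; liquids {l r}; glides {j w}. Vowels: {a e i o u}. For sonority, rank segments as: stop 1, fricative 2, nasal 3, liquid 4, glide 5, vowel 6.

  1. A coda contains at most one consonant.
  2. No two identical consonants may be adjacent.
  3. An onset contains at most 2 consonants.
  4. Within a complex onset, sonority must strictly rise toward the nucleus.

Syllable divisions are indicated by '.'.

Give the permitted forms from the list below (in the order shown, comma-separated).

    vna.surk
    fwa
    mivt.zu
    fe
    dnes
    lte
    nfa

fwa, fe, dnes

vna.surk — violates constraint 1: syllable 2 coda /rk/ has 2 consonants (> 1) → not permitted
fwa — σ1 onset /fw/ (2→5 rises), coda /∅/ ok → permitted
mivt.zu — violates constraint 1: syllable 1 coda /vt/ has 2 consonants (> 1) → not permitted
fe — σ1 onset /f/, coda /∅/ ok → permitted
dnes — σ1 onset /dn/ (1→3 rises), coda /s/ ok → permitted
lte — violates constraint 4: syllable 1 onset /lt/: /l/ (liquid, 4) → /t/ (stop, 1) does not rise → not permitted
nfa — violates constraint 4: syllable 1 onset /nf/: /n/ (nasal, 3) → /f/ (fricative, 2) does not rise → not permitted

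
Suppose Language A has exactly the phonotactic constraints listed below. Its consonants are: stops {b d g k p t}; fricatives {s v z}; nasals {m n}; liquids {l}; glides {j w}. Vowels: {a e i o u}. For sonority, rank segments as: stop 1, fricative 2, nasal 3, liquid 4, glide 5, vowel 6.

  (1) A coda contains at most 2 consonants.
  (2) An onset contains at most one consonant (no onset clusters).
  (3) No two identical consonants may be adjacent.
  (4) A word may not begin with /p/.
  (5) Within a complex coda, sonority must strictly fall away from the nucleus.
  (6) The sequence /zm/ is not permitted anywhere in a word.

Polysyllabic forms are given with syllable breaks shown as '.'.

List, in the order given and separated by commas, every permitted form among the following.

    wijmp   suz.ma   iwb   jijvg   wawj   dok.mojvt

wijmp — violates constraint 1: syllable 1 coda /jmp/ has 3 consonants (> 2) → not permitted
suz.ma — violates constraint 6: contains banned sequence /zm/ → not permitted
iwb — σ1 onset /∅/, coda /wb/ (5→1 falls) ok → permitted
jijvg — violates constraint 1: syllable 1 coda /jvg/ has 3 consonants (> 2) → not permitted
wawj — violates constraint 5: syllable 1 coda /wj/: /w/ (glide, 5) → /j/ (glide, 5) does not fall → not permitted
dok.mojvt — violates constraint 1: syllable 2 coda /jvt/ has 3 consonants (> 2) → not permitted

iwb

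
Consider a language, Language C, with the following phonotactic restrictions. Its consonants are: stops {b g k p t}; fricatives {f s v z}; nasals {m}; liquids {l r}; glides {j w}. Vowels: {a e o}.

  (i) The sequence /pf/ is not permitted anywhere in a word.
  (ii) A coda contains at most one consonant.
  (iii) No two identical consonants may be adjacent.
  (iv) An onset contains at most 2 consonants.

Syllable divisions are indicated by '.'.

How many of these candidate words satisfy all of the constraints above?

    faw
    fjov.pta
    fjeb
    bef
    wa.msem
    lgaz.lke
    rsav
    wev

faw — σ1 onset /f/, coda /w/ ok → phonotactically legal
fjov.pta — σ1 onset /fj/ (2C), coda /v/ ok; σ2 onset /pt/ (2C), coda /∅/ ok → phonotactically legal
fjeb — σ1 onset /fj/ (2C), coda /b/ ok → phonotactically legal
bef — σ1 onset /b/, coda /f/ ok → phonotactically legal
wa.msem — σ1 onset /w/, coda /∅/ ok; σ2 onset /ms/ (2C), coda /m/ ok → phonotactically legal
lgaz.lke — σ1 onset /lg/ (2C), coda /z/ ok; σ2 onset /lk/ (2C), coda /∅/ ok → phonotactically legal
rsav — σ1 onset /rs/ (2C), coda /v/ ok → phonotactically legal
wev — σ1 onset /w/, coda /v/ ok → phonotactically legal
Phonotactically legal: faw, fjov.pta, fjeb, bef, wa.msem, lgaz.lke, rsav, wev → 8.

8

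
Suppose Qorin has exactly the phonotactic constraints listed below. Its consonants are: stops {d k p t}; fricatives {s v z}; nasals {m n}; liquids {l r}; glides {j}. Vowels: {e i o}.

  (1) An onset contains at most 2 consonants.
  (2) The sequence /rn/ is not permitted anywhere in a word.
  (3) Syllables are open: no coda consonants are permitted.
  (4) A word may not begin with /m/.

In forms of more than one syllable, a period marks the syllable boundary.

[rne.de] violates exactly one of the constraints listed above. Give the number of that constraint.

2

[rne.de]: contains banned sequence /rn/.
This is a violation of constraint 2: "The sequence /rn/ is not permitted anywhere in a word."
The remaining constraints (1, 3, 4) are satisfied.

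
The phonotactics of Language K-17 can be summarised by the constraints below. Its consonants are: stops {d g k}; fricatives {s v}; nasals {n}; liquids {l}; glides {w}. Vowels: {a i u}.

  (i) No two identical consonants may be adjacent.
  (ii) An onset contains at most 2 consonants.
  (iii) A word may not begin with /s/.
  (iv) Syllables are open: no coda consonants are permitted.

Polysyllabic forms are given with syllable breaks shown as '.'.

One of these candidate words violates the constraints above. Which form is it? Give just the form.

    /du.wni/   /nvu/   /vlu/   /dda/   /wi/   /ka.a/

/dda/

/du.wni/ — σ1 onset /d/, coda /∅/ ok; σ2 onset /wn/ (2C), coda /∅/ ok → licit
/nvu/ — σ1 onset /nv/ (2C), coda /∅/ ok → licit
/vlu/ — σ1 onset /vl/ (2C), coda /∅/ ok → licit
/dda/ — violates constraint (i): adjacent identical consonants /dd/ → illicit
/wi/ — σ1 onset /w/, coda /∅/ ok → licit
/ka.a/ — σ1 onset /k/, coda /∅/ ok; σ2 onset /∅/, coda /∅/ ok → licit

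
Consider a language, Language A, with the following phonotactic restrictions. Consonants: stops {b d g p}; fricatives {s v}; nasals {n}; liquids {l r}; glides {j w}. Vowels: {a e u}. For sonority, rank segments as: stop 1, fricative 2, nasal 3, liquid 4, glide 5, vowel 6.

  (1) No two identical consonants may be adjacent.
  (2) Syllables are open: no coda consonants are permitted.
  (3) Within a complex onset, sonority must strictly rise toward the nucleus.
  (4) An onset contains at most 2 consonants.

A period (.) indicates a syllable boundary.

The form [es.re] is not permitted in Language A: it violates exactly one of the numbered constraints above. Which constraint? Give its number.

[es.re]: syllable 1 coda /s/ has 1 consonant (> 0).
This is a violation of constraint 2: "Syllables are open: no coda consonants are permitted."
The remaining constraints (1, 3, 4) are satisfied.

2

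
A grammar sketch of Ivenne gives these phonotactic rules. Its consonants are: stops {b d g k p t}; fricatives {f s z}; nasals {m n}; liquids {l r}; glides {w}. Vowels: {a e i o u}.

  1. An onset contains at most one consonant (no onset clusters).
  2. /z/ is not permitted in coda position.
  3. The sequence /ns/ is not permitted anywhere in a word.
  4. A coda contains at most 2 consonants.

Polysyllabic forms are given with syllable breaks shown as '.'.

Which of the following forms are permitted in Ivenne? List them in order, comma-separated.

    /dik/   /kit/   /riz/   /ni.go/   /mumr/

/dik/ — σ1 onset /d/, coda /k/ ok → permitted
/kit/ — σ1 onset /k/, coda /t/ ok → permitted
/riz/ — violates constraint 2: syllable 1 coda contains /z/ → not permitted
/ni.go/ — σ1 onset /n/, coda /∅/ ok; σ2 onset /g/, coda /∅/ ok → permitted
/mumr/ — σ1 onset /m/, coda /mr/ (2C) ok → permitted

/dik/, /kit/, /ni.go/, /mumr/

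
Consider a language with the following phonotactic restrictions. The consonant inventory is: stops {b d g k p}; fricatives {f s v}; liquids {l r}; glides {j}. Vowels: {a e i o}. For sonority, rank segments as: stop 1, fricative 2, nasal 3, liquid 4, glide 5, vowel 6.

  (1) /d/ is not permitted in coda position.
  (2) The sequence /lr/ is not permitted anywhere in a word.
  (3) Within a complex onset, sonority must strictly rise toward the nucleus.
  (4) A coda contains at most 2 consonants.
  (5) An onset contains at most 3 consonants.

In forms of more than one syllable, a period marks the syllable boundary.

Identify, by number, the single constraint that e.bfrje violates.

e.bfrje: syllable 2 onset /bfrj/ has 4 consonants (> 3).
This is a violation of constraint 5: "An onset contains at most 3 consonants."
The remaining constraints (1, 2, 3, 4) are satisfied.

5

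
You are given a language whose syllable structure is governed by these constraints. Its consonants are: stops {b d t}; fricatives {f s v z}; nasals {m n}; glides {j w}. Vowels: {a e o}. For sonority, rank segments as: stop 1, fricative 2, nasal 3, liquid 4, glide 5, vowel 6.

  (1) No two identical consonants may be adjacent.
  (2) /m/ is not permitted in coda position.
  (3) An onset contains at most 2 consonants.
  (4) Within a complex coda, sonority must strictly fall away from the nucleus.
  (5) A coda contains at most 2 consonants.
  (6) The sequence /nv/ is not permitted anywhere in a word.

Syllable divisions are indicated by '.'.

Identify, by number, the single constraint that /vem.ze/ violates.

/vem.ze/: syllable 1 coda contains /m/.
This is a violation of constraint 2: "/m/ is not permitted in coda position."
The remaining constraints (1, 3, 4, 5, 6) are satisfied.

2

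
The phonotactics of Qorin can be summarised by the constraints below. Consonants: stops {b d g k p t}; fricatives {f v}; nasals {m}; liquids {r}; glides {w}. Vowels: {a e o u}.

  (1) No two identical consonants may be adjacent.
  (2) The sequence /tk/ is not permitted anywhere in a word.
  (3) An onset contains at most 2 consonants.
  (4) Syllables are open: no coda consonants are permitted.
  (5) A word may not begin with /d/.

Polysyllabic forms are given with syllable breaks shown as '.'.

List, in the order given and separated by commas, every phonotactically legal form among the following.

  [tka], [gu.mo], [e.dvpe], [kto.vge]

[tka] — violates constraint 2: contains banned sequence /tk/ → phonotactically illegal
[gu.mo] — σ1 onset /g/, coda /∅/ ok; σ2 onset /m/, coda /∅/ ok → phonotactically legal
[e.dvpe] — violates constraint 3: syllable 2 onset /dvp/ has 3 consonants (> 2) → phonotactically illegal
[kto.vge] — σ1 onset /kt/ (2C), coda /∅/ ok; σ2 onset /vg/ (2C), coda /∅/ ok → phonotactically legal

[gu.mo], [kto.vge]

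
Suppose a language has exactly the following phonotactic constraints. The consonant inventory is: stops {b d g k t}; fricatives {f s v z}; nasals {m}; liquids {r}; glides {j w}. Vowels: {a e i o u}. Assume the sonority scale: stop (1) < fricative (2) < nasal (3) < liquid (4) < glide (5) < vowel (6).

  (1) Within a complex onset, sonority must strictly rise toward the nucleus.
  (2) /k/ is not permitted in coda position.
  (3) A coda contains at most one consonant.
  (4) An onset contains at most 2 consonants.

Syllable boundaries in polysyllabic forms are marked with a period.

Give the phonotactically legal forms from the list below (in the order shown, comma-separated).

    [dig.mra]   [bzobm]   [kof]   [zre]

[dig.mra] — σ1 onset /d/, coda /g/ ok; σ2 onset /mr/ (3→4 rises), coda /∅/ ok → phonotactically legal
[bzobm] — violates constraint 3: syllable 1 coda /bm/ has 2 consonants (> 1) → phonotactically illegal
[kof] — σ1 onset /k/, coda /f/ ok → phonotactically legal
[zre] — σ1 onset /zr/ (2→4 rises), coda /∅/ ok → phonotactically legal

[dig.mra], [kof], [zre]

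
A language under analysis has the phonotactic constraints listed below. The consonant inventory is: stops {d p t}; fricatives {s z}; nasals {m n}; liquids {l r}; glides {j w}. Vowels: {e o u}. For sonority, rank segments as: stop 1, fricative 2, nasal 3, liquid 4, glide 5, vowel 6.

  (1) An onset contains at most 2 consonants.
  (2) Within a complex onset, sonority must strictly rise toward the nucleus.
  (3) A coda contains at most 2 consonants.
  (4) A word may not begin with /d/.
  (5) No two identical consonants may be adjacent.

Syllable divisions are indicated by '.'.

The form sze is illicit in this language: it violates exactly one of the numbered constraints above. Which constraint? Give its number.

2

sze: syllable 1 onset /sz/: /s/ (fricative, 2) → /z/ (fricative, 2) does not rise.
This is a violation of constraint 2: "Within a complex onset, sonority must strictly rise toward the nucleus."
The remaining constraints (1, 3, 4, 5) are satisfied.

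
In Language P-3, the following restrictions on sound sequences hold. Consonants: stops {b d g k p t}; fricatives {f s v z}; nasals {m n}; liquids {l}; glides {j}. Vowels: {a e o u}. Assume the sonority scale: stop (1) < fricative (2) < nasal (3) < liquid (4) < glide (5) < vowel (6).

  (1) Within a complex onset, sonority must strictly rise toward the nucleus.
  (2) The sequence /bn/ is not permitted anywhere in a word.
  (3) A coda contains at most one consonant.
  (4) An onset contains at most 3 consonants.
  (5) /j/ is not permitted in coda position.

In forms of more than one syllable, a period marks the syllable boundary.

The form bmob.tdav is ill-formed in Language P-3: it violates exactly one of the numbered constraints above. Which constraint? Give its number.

bmob.tdav: syllable 2 onset /td/: /t/ (stop, 1) → /d/ (stop, 1) does not rise.
This is a violation of constraint 1: "Within a complex onset, sonority must strictly rise toward the nucleus."
The remaining constraints (2, 3, 4, 5) are satisfied.

1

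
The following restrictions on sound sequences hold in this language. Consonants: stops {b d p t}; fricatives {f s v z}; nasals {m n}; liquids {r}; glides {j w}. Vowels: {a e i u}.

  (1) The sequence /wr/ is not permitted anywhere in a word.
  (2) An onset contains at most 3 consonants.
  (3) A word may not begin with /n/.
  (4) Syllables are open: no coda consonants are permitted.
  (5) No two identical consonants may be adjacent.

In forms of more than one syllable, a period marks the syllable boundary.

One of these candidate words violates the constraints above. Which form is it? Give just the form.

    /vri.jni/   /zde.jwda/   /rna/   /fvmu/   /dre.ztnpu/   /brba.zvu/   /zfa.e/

/vri.jni/ — σ1 onset /vr/ (2C), coda /∅/ ok; σ2 onset /jn/ (2C), coda /∅/ ok → licit
/zde.jwda/ — σ1 onset /zd/ (2C), coda /∅/ ok; σ2 onset /jwd/ (3C), coda /∅/ ok → licit
/rna/ — σ1 onset /rn/ (2C), coda /∅/ ok → licit
/fvmu/ — σ1 onset /fvm/ (3C), coda /∅/ ok → licit
/dre.ztnpu/ — violates constraint 2: syllable 2 onset /ztnp/ has 4 consonants (> 3) → illicit
/brba.zvu/ — σ1 onset /brb/ (3C), coda /∅/ ok; σ2 onset /zv/ (2C), coda /∅/ ok → licit
/zfa.e/ — σ1 onset /zf/ (2C), coda /∅/ ok; σ2 onset /∅/, coda /∅/ ok → licit

/dre.ztnpu/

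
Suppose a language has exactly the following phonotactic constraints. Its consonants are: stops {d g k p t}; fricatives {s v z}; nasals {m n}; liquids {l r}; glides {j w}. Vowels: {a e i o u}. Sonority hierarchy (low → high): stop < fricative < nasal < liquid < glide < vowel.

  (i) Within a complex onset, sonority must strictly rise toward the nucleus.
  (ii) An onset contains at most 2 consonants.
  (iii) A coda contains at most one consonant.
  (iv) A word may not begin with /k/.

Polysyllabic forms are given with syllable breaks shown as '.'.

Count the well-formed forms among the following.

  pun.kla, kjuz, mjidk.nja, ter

2

pun.kla — σ1 onset /p/, coda /n/ ok; σ2 onset /kl/ (1→4 rises), coda /∅/ ok → well-formed
kjuz — violates constraint (iv): word begins with /k/ → ill-formed
mjidk.nja — violates constraint (iii): syllable 1 coda /dk/ has 2 consonants (> 1) → ill-formed
ter — σ1 onset /t/, coda /r/ ok → well-formed
Well-formed: pun.kla, ter → 2.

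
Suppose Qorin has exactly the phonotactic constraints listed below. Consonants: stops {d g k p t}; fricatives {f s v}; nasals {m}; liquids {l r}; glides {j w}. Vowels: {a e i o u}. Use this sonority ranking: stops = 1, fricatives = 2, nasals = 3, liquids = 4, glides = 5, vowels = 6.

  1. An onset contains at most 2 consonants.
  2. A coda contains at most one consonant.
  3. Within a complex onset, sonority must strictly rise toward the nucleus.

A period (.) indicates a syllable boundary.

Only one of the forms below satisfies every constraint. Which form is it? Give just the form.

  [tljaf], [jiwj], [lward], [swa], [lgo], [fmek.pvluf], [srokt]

[swa]

[tljaf] — violates constraint 1: syllable 1 onset /tlj/ has 3 consonants (> 2) → phonotactically illegal
[jiwj] — violates constraint 2: syllable 1 coda /wj/ has 2 consonants (> 1) → phonotactically illegal
[lward] — violates constraint 2: syllable 1 coda /rd/ has 2 consonants (> 1) → phonotactically illegal
[swa] — σ1 onset /sw/ (2→5 rises), coda /∅/ ok → phonotactically legal
[lgo] — violates constraint 3: syllable 1 onset /lg/: /l/ (liquid, 4) → /g/ (stop, 1) does not rise → phonotactically illegal
[fmek.pvluf] — violates constraint 1: syllable 2 onset /pvl/ has 3 consonants (> 2) → phonotactically illegal
[srokt] — violates constraint 2: syllable 1 coda /kt/ has 2 consonants (> 1) → phonotactically illegal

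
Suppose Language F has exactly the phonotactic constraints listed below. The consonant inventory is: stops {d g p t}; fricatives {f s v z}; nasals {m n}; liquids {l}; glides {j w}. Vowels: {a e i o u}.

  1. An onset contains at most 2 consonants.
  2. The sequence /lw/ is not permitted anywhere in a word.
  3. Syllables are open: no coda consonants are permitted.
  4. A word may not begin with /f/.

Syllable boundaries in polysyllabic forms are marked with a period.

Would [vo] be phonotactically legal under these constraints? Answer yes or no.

[vo] — σ1 onset /v/, coda /∅/ ok → phonotactically legal

yes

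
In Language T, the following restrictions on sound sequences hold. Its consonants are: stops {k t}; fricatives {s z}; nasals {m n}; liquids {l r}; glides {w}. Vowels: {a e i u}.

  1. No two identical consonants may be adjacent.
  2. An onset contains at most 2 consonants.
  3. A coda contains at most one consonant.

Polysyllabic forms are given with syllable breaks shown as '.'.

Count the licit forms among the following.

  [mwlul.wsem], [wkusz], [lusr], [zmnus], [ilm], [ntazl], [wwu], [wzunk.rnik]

[mwlul.wsem] — violates constraint 2: syllable 1 onset /mwl/ has 3 consonants (> 2) → illicit
[wkusz] — violates constraint 3: syllable 1 coda /sz/ has 2 consonants (> 1) → illicit
[lusr] — violates constraint 3: syllable 1 coda /sr/ has 2 consonants (> 1) → illicit
[zmnus] — violates constraint 2: syllable 1 onset /zmn/ has 3 consonants (> 2) → illicit
[ilm] — violates constraint 3: syllable 1 coda /lm/ has 2 consonants (> 1) → illicit
[ntazl] — violates constraint 3: syllable 1 coda /zl/ has 2 consonants (> 1) → illicit
[wwu] — violates constraint 1: adjacent identical consonants /ww/ → illicit
[wzunk.rnik] — violates constraint 3: syllable 1 coda /nk/ has 2 consonants (> 1) → illicit
No form is licit → 0.

0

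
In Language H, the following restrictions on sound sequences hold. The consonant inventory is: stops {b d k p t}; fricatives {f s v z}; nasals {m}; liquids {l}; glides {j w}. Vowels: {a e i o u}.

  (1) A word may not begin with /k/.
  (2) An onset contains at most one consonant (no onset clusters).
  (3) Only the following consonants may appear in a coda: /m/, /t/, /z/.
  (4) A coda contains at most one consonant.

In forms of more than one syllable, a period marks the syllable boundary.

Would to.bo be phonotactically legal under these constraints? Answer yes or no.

to.bo — σ1 onset /t/, coda /∅/ ok; σ2 onset /b/, coda /∅/ ok → phonotactically legal

yes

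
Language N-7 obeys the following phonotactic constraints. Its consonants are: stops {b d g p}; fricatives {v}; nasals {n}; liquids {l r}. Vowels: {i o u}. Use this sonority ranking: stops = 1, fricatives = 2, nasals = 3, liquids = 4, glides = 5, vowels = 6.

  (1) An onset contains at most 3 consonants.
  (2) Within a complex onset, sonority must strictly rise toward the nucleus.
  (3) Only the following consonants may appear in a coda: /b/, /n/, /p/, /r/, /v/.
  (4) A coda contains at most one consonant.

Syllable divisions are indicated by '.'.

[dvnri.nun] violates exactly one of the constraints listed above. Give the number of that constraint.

1

[dvnri.nun]: syllable 1 onset /dvnr/ has 4 consonants (> 3).
This is a violation of constraint 1: "An onset contains at most 3 consonants."
The remaining constraints (2, 3, 4) are satisfied.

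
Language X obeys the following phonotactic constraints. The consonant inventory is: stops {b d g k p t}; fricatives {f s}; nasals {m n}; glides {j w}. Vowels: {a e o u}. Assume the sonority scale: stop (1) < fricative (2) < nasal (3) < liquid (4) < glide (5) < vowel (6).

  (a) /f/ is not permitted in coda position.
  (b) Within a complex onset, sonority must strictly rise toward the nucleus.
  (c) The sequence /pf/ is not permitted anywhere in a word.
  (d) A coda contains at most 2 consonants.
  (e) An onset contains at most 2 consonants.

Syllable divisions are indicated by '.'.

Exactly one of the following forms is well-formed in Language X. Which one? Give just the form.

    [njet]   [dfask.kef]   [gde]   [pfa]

[njet] — σ1 onset /nj/ (3→5 rises), coda /t/ ok → well-formed
[dfask.kef] — violates constraint (a): syllable 2 coda contains /f/ → ill-formed
[gde] — violates constraint (b): syllable 1 onset /gd/: /g/ (stop, 1) → /d/ (stop, 1) does not rise → ill-formed
[pfa] — violates constraint (c): contains banned sequence /pf/ → ill-formed

[njet]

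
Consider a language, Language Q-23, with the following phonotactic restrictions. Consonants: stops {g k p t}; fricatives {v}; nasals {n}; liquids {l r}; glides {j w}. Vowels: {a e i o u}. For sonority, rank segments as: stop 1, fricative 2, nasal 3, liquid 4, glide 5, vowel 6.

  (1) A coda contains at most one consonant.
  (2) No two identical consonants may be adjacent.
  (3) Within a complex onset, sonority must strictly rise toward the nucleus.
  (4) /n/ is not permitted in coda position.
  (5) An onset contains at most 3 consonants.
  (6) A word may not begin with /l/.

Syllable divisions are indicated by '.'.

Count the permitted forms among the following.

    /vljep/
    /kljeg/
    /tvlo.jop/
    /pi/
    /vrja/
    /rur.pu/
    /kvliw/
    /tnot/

/vljep/ — σ1 onset /vlj/ (2→4→5 rises), coda /p/ ok → permitted
/kljeg/ — σ1 onset /klj/ (1→4→5 rises), coda /g/ ok → permitted
/tvlo.jop/ — σ1 onset /tvl/ (1→2→4 rises), coda /∅/ ok; σ2 onset /j/, coda /p/ ok → permitted
/pi/ — σ1 onset /p/, coda /∅/ ok → permitted
/vrja/ — σ1 onset /vrj/ (2→4→5 rises), coda /∅/ ok → permitted
/rur.pu/ — σ1 onset /r/, coda /r/ ok; σ2 onset /p/, coda /∅/ ok → permitted
/kvliw/ — σ1 onset /kvl/ (1→2→4 rises), coda /w/ ok → permitted
/tnot/ — σ1 onset /tn/ (1→3 rises), coda /t/ ok → permitted
Permitted: /vljep/, /kljeg/, /tvlo.jop/, /pi/, /vrja/, /rur.pu/, /kvliw/, /tnot/ → 8.

8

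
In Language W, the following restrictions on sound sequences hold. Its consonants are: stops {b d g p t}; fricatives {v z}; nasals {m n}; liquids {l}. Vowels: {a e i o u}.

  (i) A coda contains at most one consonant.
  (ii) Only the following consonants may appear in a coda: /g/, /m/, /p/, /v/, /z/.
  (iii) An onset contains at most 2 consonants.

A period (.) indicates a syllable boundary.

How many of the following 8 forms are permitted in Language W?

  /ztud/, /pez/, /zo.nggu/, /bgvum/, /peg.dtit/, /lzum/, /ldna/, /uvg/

/ztud/ — violates constraint (ii): syllable 1 coda contains /d/, which is not a licensed coda consonant → not permitted
/pez/ — σ1 onset /p/, coda /z/ ok → permitted
/zo.nggu/ — violates constraint (iii): syllable 2 onset /ngg/ has 3 consonants (> 2) → not permitted
/bgvum/ — violates constraint (iii): syllable 1 onset /bgv/ has 3 consonants (> 2) → not permitted
/peg.dtit/ — violates constraint (ii): syllable 2 coda contains /t/, which is not a licensed coda consonant → not permitted
/lzum/ — σ1 onset /lz/ (2C), coda /m/ ok → permitted
/ldna/ — violates constraint (iii): syllable 1 onset /ldn/ has 3 consonants (> 2) → not permitted
/uvg/ — violates constraint (i): syllable 1 coda /vg/ has 2 consonants (> 1) → not permitted
Permitted: /pez/, /lzum/ → 2.

2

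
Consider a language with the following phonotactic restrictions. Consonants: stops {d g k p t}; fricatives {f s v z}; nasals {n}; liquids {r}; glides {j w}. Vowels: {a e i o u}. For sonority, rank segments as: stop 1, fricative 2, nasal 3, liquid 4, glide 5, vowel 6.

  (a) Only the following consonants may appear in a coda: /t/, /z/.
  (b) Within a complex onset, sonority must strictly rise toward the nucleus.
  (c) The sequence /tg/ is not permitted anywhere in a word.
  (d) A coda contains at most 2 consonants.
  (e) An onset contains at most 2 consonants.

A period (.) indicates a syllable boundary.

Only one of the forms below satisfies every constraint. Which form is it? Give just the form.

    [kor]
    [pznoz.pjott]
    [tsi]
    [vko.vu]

[tsi]

[kor] — violates constraint (a): syllable 1 coda contains /r/, which is not a licensed coda consonant → not permitted
[pznoz.pjott] — violates constraint (e): syllable 1 onset /pzn/ has 3 consonants (> 2) → not permitted
[tsi] — σ1 onset /ts/ (1→2 rises), coda /∅/ ok → permitted
[vko.vu] — violates constraint (b): syllable 1 onset /vk/: /v/ (fricative, 2) → /k/ (stop, 1) does not rise → not permitted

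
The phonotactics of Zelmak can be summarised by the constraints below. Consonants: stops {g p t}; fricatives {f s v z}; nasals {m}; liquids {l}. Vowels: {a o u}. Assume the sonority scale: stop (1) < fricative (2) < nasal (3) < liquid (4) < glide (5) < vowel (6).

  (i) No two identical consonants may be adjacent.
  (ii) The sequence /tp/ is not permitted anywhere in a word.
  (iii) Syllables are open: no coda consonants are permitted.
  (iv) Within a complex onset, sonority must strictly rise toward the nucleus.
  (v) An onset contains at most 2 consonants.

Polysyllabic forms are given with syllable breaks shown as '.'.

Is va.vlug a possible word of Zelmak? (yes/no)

va.vlug — violates constraint (iii): syllable 2 coda /g/ has 1 consonant (> 0) → phonotactically illegal

no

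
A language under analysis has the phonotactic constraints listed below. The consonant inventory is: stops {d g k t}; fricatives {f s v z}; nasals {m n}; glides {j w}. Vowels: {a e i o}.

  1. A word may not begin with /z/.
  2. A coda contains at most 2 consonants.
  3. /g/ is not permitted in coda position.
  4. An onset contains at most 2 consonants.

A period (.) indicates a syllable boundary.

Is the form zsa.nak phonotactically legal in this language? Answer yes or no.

zsa.nak — violates constraint 1: word begins with /z/ → phonotactically illegal

no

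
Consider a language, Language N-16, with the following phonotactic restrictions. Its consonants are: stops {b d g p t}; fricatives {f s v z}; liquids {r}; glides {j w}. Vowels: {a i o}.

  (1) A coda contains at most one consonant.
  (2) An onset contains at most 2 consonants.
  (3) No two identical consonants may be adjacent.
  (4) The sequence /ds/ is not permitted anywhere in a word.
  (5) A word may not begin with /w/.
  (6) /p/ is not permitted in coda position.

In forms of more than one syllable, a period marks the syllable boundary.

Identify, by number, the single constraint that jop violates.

jop: syllable 1 coda contains /p/.
This is a violation of constraint 6: "/p/ is not permitted in coda position."
The remaining constraints (1, 2, 3, 4, 5) are satisfied.

6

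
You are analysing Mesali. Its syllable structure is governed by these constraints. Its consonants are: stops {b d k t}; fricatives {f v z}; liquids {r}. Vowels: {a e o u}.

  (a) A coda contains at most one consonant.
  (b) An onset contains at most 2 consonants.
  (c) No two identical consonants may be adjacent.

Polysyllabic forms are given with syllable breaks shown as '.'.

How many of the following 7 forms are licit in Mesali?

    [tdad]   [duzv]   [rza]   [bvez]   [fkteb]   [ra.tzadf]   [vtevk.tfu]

[tdad] — σ1 onset /td/ (2C), coda /d/ ok → licit
[duzv] — violates constraint (a): syllable 1 coda /zv/ has 2 consonants (> 1) → illicit
[rza] — σ1 onset /rz/ (2C), coda /∅/ ok → licit
[bvez] — σ1 onset /bv/ (2C), coda /z/ ok → licit
[fkteb] — violates constraint (b): syllable 1 onset /fkt/ has 3 consonants (> 2) → illicit
[ra.tzadf] — violates constraint (a): syllable 2 coda /df/ has 2 consonants (> 1) → illicit
[vtevk.tfu] — violates constraint (a): syllable 1 coda /vk/ has 2 consonants (> 1) → illicit
Licit: [tdad], [rza], [bvez] → 3.

3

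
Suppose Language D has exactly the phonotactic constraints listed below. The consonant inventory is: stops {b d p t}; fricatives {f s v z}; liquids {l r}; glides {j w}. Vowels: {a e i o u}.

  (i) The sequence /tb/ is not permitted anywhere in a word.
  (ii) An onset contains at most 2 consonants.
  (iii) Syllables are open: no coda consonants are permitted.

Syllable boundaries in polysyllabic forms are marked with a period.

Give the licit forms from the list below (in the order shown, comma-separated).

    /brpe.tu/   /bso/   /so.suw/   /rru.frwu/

/bso/

/brpe.tu/ — violates constraint (ii): syllable 1 onset /brp/ has 3 consonants (> 2) → illicit
/bso/ — σ1 onset /bs/ (2C), coda /∅/ ok → licit
/so.suw/ — violates constraint (iii): syllable 2 coda /w/ has 1 consonant (> 0) → illicit
/rru.frwu/ — violates constraint (ii): syllable 2 onset /frw/ has 3 consonants (> 2) → illicit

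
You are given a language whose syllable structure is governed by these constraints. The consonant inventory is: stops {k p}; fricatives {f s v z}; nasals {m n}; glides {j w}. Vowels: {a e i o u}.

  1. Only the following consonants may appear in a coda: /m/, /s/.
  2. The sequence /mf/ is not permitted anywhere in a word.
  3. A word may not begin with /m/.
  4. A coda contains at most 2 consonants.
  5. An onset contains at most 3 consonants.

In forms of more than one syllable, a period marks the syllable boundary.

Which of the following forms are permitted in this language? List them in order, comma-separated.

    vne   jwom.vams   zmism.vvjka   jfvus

vne, jwom.vams, jfvus

vne — σ1 onset /vn/ (2C), coda /∅/ ok → permitted
jwom.vams — σ1 onset /jw/ (2C), coda /m/ ok; σ2 onset /v/, coda /ms/ (2C) ok → permitted
zmism.vvjka — violates constraint 5: syllable 2 onset /vvjk/ has 4 consonants (> 3) → not permitted
jfvus — σ1 onset /jfv/ (3C), coda /s/ ok → permitted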